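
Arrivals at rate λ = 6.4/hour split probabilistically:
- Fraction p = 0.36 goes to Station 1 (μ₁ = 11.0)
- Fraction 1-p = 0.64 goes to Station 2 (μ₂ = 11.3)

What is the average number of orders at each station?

Effective rates: λ₁ = 6.4×0.36 = 2.304, λ₂ = 6.4×0.64 = 4.096
Station 1: ρ₁ = 2.304/11.0 = 0.20945, L₁ = ρ₁/(1-ρ₁) = 0.20945/(1-0.20945) = 0.2649
Station 2: ρ₂ = 4.096/11.3 = 0.3625, L₂ = ρ₂/(1-ρ₂) = 0.3625/(1-0.3625) = 0.5686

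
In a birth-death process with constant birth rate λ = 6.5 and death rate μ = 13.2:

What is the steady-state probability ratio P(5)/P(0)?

For constant rates: P(n)/P(0) = (λ/μ)^n
P(5)/P(0) = (6.5/13.2)^5 = 0.4924^5 = 0.02895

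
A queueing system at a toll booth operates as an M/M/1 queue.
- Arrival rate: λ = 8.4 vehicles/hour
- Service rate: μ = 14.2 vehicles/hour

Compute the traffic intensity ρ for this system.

Server utilization: ρ = λ/μ
ρ = 8.4/14.2 = 0.5915
The server is busy 59.15% of the time.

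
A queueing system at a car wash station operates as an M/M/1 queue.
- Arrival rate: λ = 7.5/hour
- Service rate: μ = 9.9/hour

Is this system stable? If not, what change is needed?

Stability requires ρ = λ/(cμ) < 1
ρ = 7.5/(1 × 9.9) = 7.5/9.90 = 0.7576
Since 0.7576 < 1, the system is STABLE.
The server is busy 75.76% of the time.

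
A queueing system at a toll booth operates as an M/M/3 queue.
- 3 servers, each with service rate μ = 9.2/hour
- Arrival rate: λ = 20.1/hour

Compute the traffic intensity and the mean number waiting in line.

Traffic intensity: ρ = λ/(cμ) = 20.1/(3×9.2) = 0.7283
Since ρ = 0.7283 < 1, system is stable.
Offered load a = λ/μ = cρ = 20.1/9.2 = 2.1848
P₀ = [ Σₙ₌₀^2 aⁿ/n! + a^3/(3!(1-ρ)) ]⁻¹
Σ = a^0/0! + a^1/1! + a^2/2! = 1.0000 + 2.1848 + 2.3866 = 5.5714
a^3/(3!(1-ρ)) = 10.4286/(6 × 0.27174) = 6.3962
P₀ = 1/(5.5714 + 6.3962) = 0.08356
Lq = P₀·a^3·ρ / (3!(1-ρ)²) = 0.08355888 × 10.42857 × 0.7282609 / (6 × 0.07384216) = 1.4323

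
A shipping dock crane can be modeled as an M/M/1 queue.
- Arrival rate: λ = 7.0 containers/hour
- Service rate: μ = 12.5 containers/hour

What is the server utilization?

Server utilization: ρ = λ/μ
ρ = 7.0/12.5 = 0.5600
The server is busy 56.00% of the time.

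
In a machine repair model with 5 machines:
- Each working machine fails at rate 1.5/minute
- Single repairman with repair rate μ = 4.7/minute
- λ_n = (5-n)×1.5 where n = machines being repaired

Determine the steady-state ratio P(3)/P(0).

P(3)/P(0) = ∏_{i=0}^{3-1} λ_i/μ_{i+1}
= (5-0)×1.5/4.7 × (5-1)×1.5/4.7 × (5-2)×1.5/4.7
= 1.9504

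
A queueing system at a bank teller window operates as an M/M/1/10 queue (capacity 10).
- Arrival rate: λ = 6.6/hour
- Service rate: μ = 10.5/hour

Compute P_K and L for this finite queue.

ρ = λ/μ = 6.6/10.5 = 0.62857
P₀ = (1-ρ)/(1-ρ^(K+1)) = (1-0.62857)/(1-0.62857^11) = 0.3714/0.9939 = 0.3737
P_K = P₀×ρ^K = 0.3737 × 0.62857^10 = 0.3737 × 0.009628 = 0.003598
Blocking probability P_10 = 0.003598 (0.36%)
L = ρ[1 - (K+1)ρ^K + Kρ^(K+1)] / [(1-ρ)(1-ρ^(K+1))]
L = 0.62857 × (1 - 11×0.009628 + 10×0.006052) / ((1 - 0.62857) × (1 - 0.006052)) = 1.6253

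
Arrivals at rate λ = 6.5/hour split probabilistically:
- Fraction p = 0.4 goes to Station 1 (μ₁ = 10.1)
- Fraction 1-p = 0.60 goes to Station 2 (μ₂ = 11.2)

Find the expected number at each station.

Effective rates: λ₁ = 6.5×0.4 = 2.6, λ₂ = 6.5×0.60 = 3.9
Station 1: ρ₁ = 2.6/10.1 = 0.25743, L₁ = ρ₁/(1-ρ₁) = 0.25743/(1-0.25743) = 0.3467
Station 2: ρ₂ = 3.9/11.2 = 0.3482, L₂ = ρ₂/(1-ρ₂) = 0.3482/(1-0.3482) = 0.5342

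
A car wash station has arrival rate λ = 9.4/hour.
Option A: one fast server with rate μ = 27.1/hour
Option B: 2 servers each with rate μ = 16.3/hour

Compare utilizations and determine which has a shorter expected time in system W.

Option A: single server μ = 27.1 (M/M/1)
  ρ_A = 9.4/27.1 = 0.3469
  W_A = 1/(μ-λ) = 1/(27.1-9.4) = 1/17.70 = 0.05650

Option B: 2 servers μ = 16.3 (M/M/2)
  ρ_B = λ/(cμ) = 9.4/(2×16.3) = 0.2883
  Offered load a = λ/μ = cρ = 9.4/16.3 = 0.5767
  P₀ = [ Σₙ₌₀^1 aⁿ/n! + a^2/(2!(1-ρ)) ]⁻¹
  Σ = a^0/0! + a^1/1! = 1.0000 + 0.5767 = 1.5767
  a^2/(2!(1-ρ)) = 0.3326/(2 × 0.7117) = 0.2337
  P₀ = 1/(1.5767 + 0.2337) = 0.5524
  Lq = P₀·a^2·ρ / (2!(1-ρ)²) = 0.5524 × 0.3326 × 0.2883 / (2 × 0.5065) = 0.05229
  Wq_B = Lq/λ = 0.05229/9.4 = 0.005563
  W_B = Wq_B + 1/μ = 0.005563 + 0.06135 = 0.06691

Since W_A = 0.05650 < W_B = 0.06691, Option A (single fast server) has the shorter time in system.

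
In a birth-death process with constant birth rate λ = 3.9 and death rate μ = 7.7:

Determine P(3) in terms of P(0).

For constant rates: P(n)/P(0) = (λ/μ)^n
P(3)/P(0) = (3.9/7.7)^3 = 0.5065^3 = 0.1299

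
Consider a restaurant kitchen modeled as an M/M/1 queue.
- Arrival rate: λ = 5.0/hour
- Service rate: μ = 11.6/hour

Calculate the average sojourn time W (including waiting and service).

First, compute utilization: ρ = λ/μ = 5.0/11.6 = 0.4310
For M/M/1: W = 1/(μ-λ)
W = 1/(11.6-5.0) = 1/6.60
W = 0.1515 hours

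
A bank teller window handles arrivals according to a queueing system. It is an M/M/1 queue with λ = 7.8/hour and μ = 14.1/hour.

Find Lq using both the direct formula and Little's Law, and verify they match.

Method 1 (direct): Lq = λ²/(μ(μ-λ)) = 60.84/(14.1 × 6.30) = 0.6849

Method 2 (Little's Law):
W = 1/(μ-λ) = 1/6.30 = 0.15873
Wq = W - 1/μ = 0.15873 - 0.070922 = 0.08781
Lq = λWq = 7.8 × 0.08781 = 0.6849 ✔ (matches Method 1)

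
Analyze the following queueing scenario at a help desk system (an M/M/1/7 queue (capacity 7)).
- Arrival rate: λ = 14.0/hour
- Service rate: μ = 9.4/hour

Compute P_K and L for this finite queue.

ρ = λ/μ = 14.0/9.4 = 1.48936
P₀ = (1-ρ)/(1-ρ^(K+1)) = (1-1.48936)/(1-1.48936^8) = -0.48936/-23.2102 = 0.02108
P_K = P₀×ρ^K = 0.02108 × 1.48936^7 = 0.02108 × 16.2554 = 0.3427
Blocking probability P_7 = 0.3427 (34.27%)
L = ρ[1 - (K+1)ρ^K + Kρ^(K+1)] / [(1-ρ)(1-ρ^(K+1))]
L = 1.48936 × (1 - 8×16.2554 + 7×24.2102) / ((1 - 1.48936) × (1 - 24.2102)) = 5.3012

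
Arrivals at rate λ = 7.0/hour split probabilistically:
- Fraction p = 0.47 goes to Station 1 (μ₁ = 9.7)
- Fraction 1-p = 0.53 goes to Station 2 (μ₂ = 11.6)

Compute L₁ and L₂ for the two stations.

Effective rates: λ₁ = 7.0×0.47 = 3.29, λ₂ = 7.0×0.53 = 3.71
Station 1: ρ₁ = 3.29/9.7 = 0.3392, L₁ = ρ₁/(1-ρ₁) = 0.3392/(1-0.3392) = 0.5133
Station 2: ρ₂ = 3.71/11.6 = 0.3198, L₂ = ρ₂/(1-ρ₂) = 0.3198/(1-0.3198) = 0.4702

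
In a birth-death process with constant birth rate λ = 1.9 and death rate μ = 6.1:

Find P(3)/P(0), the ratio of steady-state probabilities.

For constant rates: P(n)/P(0) = (λ/μ)^n
P(3)/P(0) = (1.9/6.1)^3 = 0.31148^3 = 0.03022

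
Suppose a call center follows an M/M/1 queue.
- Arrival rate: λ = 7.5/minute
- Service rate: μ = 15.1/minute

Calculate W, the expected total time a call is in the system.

First, compute utilization: ρ = λ/μ = 7.5/15.1 = 0.4967
For M/M/1: W = 1/(μ-λ)
W = 1/(15.1-7.5) = 1/7.60
W = 0.1316 minutes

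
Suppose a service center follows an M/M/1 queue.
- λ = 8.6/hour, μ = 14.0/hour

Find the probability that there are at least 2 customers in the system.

ρ = λ/μ = 8.6/14.0 = 0.614286
P(N ≥ n) = ρⁿ
P(N ≥ 2) = 0.614286^2
P(N ≥ 2) = 0.3773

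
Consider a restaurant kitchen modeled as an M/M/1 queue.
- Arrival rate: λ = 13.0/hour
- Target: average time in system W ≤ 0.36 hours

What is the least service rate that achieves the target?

For M/M/1: W = 1/(μ-λ)
Need W ≤ 0.36, so 1/(μ-λ) ≤ 0.36
μ - λ ≥ 1/0.36 = 2.7778
μ ≥ 13.0 + 2.7778 = 15.7778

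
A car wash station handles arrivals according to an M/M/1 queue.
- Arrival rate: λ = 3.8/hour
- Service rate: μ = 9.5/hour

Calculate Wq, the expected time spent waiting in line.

First, compute utilization: ρ = λ/μ = 3.8/9.5 = 0.4000
For M/M/1: Wq = λ/(μ(μ-λ))
Wq = 3.8/(9.5 × (9.5-3.8))
Wq = 3.8/(9.5 × 5.70)
Wq = 0.07018 hours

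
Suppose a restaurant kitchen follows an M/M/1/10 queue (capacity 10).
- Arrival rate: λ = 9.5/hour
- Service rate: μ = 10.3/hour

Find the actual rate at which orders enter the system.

ρ = λ/μ = 9.5/10.3 = 0.92233
P₀ = (1-ρ)/(1-ρ^(K+1)) = (1-0.92233)/(1-0.92233^11) = 0.07767/0.5891 = 0.1318
P_K = P₀×ρ^K = 0.13185 × 0.92233^10 = 0.13185 × 0.44552 = 0.05874
λ_eff = λ(1-P_K) = 9.5 × (1 - 0.05874) = 9.5 × 0.94126 = 8.9420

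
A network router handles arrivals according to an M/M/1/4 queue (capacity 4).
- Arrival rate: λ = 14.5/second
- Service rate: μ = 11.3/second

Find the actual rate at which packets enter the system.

ρ = λ/μ = 14.5/11.3 = 1.28319
P₀ = (1-ρ)/(1-ρ^(K+1)) = (1-1.28319)/(1-1.28319^5) = -0.2832/-2.4790 = 0.1142
P_K = P₀×ρ^K = 0.11424 × 1.28319^4 = 0.11424 × 2.7112 = 0.3097
λ_eff = λ(1-P_K) = 14.5 × (1 - 0.30972) = 14.5 × 0.69028 = 10.0091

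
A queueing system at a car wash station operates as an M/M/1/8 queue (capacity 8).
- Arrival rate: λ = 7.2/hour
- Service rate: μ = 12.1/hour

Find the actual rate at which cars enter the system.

ρ = λ/μ = 7.2/12.1 = 0.59504
P₀ = (1-ρ)/(1-ρ^(K+1)) = (1-0.59504)/(1-0.59504^9) = 0.4050/0.9906 = 0.4088
P_K = P₀×ρ^K = 0.40878 × 0.59504^8 = 0.40878 × 0.015717 = 0.006425
λ_eff = λ(1-P_K) = 7.2 × (1 - 0.006425) = 7.2 × 0.99357 = 7.1537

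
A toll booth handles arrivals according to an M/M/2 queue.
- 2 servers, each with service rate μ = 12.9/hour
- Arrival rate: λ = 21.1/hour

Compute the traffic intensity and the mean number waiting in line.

Traffic intensity: ρ = λ/(cμ) = 21.1/(2×12.9) = 0.8178
Since ρ = 0.8178 < 1, system is stable.
Offered load a = λ/μ = cρ = 21.1/12.9 = 1.6357
P₀ = [ Σₙ₌₀^1 aⁿ/n! + a^2/(2!(1-ρ)) ]⁻¹
Σ = a^0/0! + a^1/1! = 1.0000 + 1.6357 = 2.6357
a^2/(2!(1-ρ)) = 2.6754/(2 × 0.18217) = 7.3431
P₀ = 1/(2.6357 + 7.3431) = 0.1002
Lq = P₀·a^2·ρ / (2!(1-ρ)²) = 0.100213 × 2.67538 × 0.817829 / (2 × 0.0331861) = 3.3036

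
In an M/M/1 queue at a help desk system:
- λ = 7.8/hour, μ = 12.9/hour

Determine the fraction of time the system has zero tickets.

ρ = λ/μ = 7.8/12.9 = 0.6047
P(0) = 1 - ρ = 1 - 0.6047 = 0.3953
The server is idle 39.53% of the time.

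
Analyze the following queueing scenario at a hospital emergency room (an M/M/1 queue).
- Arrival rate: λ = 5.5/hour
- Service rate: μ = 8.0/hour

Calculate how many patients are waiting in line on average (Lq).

ρ = λ/μ = 5.5/8.0 = 0.6875
For M/M/1: Lq = λ²/(μ(μ-λ))
Lq = 30.25/(8.0 × 2.50)
Lq = 1.5125 patients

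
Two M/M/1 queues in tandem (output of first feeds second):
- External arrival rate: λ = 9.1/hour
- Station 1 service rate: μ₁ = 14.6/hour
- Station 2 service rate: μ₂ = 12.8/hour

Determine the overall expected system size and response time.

By Jackson's theorem, each station behaves as independent M/M/1.
Station 1: ρ₁ = 9.1/14.6 = 0.6233, L₁ = ρ₁/(1-ρ₁) = λ/(μ₁-λ) = 9.1/5.50 = 1.6545
Station 2: ρ₂ = 9.1/12.8 = 0.7109, L₂ = ρ₂/(1-ρ₂) = λ/(μ₂-λ) = 9.1/3.70 = 2.4595
Total: L = L₁ + L₂ = 1.6545 + 2.4595 = 4.1140
W = L/λ = 4.1140/9.1 = 0.4521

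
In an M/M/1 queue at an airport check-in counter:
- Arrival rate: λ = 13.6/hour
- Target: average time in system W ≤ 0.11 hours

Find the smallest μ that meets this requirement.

For M/M/1: W = 1/(μ-λ)
Need W ≤ 0.11, so 1/(μ-λ) ≤ 0.11
μ - λ ≥ 1/0.11 = 9.0909
μ ≥ 13.6 + 9.0909 = 22.6909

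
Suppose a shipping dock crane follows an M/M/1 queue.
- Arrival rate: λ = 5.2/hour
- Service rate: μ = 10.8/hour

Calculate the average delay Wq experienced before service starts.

First, compute utilization: ρ = λ/μ = 5.2/10.8 = 0.4815
For M/M/1: Wq = λ/(μ(μ-λ))
Wq = 5.2/(10.8 × (10.8-5.2))
Wq = 5.2/(10.8 × 5.60)
Wq = 0.08598 hours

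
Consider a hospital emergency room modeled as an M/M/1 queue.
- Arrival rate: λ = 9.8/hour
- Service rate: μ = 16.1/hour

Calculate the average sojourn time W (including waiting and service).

First, compute utilization: ρ = λ/μ = 9.8/16.1 = 0.6087
For M/M/1: W = 1/(μ-λ)
W = 1/(16.1-9.8) = 1/6.30
W = 0.1587 hours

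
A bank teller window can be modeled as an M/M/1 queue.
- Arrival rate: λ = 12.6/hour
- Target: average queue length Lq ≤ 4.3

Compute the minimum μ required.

For M/M/1: Lq = λ²/(μ(μ-λ))
Need Lq ≤ 4.3, i.e. μ(μ-λ) ≥ λ²/4.3
μ² - 12.6μ - 158.76/4.3 ≥ 0  →  μ² - 12.6μ - 36.92093 ≥ 0
Quadratic formula (positive root): μ = [λ + √(λ² + 4×36.92093)]/2
Discriminant: 158.76 + 4×36.92093 = 306.4437, √306.4437 = 17.50553
μ ≥ (12.6 + 17.50553)/2 = 15.0528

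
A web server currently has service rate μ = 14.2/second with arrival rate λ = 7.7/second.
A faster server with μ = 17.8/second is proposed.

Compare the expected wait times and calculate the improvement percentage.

System 1: ρ₁ = 7.7/14.2 = 0.5423, W₁ = 1/(14.2-7.7) = 0.153846
System 2: ρ₂ = 7.7/17.8 = 0.4326, W₂ = 1/(17.8-7.7) = 0.0990099
Improvement: (W₁-W₂)/W₁ = (0.153846-0.0990099)/0.153846 = 35.64%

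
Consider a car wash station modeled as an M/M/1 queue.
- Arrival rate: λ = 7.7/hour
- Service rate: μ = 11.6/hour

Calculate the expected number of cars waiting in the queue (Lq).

ρ = λ/μ = 7.7/11.6 = 0.6638
For M/M/1: Lq = λ²/(μ(μ-λ))
Lq = 59.29/(11.6 × 3.90)
Lq = 1.3106 cars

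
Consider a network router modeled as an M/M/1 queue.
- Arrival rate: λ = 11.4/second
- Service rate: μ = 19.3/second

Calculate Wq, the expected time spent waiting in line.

First, compute utilization: ρ = λ/μ = 11.4/19.3 = 0.5907
For M/M/1: Wq = λ/(μ(μ-λ))
Wq = 11.4/(19.3 × (19.3-11.4))
Wq = 11.4/(19.3 × 7.90)
Wq = 0.07477 seconds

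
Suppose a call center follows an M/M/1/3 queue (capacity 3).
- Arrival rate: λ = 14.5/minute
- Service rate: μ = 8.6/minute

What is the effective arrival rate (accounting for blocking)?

ρ = λ/μ = 14.5/8.6 = 1.68605
P₀ = (1-ρ)/(1-ρ^(K+1)) = (1-1.68605)/(1-1.68605^4) = -0.68605/-7.0813 = 0.09688
P_K = P₀×ρ^K = 0.096882 × 1.68605^3 = 0.096882 × 4.7930 = 0.4644
λ_eff = λ(1-P_K) = 14.5 × (1 - 0.46436) = 14.5 × 0.53564 = 7.7668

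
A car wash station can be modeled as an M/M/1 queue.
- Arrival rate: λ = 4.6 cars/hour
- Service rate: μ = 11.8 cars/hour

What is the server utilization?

Server utilization: ρ = λ/μ
ρ = 4.6/11.8 = 0.3898
The server is busy 38.98% of the time.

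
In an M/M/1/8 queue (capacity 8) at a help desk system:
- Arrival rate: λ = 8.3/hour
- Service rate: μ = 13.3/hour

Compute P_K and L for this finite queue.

ρ = λ/μ = 8.3/13.3 = 0.62406
P₀ = (1-ρ)/(1-ρ^(K+1)) = (1-0.62406)/(1-0.62406^9) = 0.3759/0.9856 = 0.3814
P_K = P₀×ρ^K = 0.38142 × 0.62406^8 = 0.38142 × 0.023004 = 0.008774
Blocking probability P_8 = 0.008774 (0.88%)
L = ρ[1 - (K+1)ρ^K + Kρ^(K+1)] / [(1-ρ)(1-ρ^(K+1))]
L = 0.62406 × (1 - 9×0.023004 + 8×0.014356) / ((1 - 0.62406) × (1 - 0.014356)) = 1.5289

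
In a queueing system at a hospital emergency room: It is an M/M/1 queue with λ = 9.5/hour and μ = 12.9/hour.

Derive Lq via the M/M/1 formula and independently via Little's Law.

Method 1 (direct): Lq = λ²/(μ(μ-λ)) = 90.25/(12.9 × 3.40) = 2.0577

Method 2 (Little's Law):
W = 1/(μ-λ) = 1/3.40 = 0.2941
Wq = W - 1/μ = 0.2941 - 0.07752 = 0.2166
Lq = λWq = 9.5 × 0.2166 = 2.0577 ✔ (matches Method 1)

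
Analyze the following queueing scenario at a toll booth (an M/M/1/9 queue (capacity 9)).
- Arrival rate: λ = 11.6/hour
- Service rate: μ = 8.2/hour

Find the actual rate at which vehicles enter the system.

ρ = λ/μ = 11.6/8.2 = 1.41463
P₀ = (1-ρ)/(1-ρ^(K+1)) = (1-1.41463)/(1-1.41463^10) = -0.4146/-31.0944 = 0.01333
P_K = P₀×ρ^K = 0.013335 × 1.41463^9 = 0.013335 × 22.6875 = 0.3025
λ_eff = λ(1-P_K) = 11.6 × (1 - 0.30253) = 11.6 × 0.69747 = 8.0907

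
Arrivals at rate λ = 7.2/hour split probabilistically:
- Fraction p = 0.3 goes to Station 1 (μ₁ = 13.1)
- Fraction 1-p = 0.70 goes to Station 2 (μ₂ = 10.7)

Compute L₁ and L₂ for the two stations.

Effective rates: λ₁ = 7.2×0.3 = 2.16, λ₂ = 7.2×0.70 = 5.04
Station 1: ρ₁ = 2.16/13.1 = 0.16489, L₁ = ρ₁/(1-ρ₁) = 0.16489/(1-0.16489) = 0.1974
Station 2: ρ₂ = 5.04/10.7 = 0.47103, L₂ = ρ₂/(1-ρ₂) = 0.47103/(1-0.47103) = 0.8905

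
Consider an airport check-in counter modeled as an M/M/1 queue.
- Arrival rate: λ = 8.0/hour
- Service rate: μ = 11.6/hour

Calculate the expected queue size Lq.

ρ = λ/μ = 8.0/11.6 = 0.6897
For M/M/1: Lq = λ²/(μ(μ-λ))
Lq = 64.00/(11.6 × 3.60)
Lq = 1.5326 passengers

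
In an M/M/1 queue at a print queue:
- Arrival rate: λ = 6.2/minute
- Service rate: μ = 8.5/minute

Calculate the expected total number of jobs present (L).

ρ = λ/μ = 6.2/8.5 = 0.7294
For M/M/1: L = λ/(μ-λ)
L = 6.2/(8.5-6.2) = 6.2/2.30
L = 2.6957 jobs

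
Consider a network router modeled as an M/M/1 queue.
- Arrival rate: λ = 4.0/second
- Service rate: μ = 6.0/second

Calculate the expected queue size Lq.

ρ = λ/μ = 4.0/6.0 = 0.6667
For M/M/1: Lq = λ²/(μ(μ-λ))
Lq = 16.00/(6.0 × 2.00)
Lq = 1.3333 packets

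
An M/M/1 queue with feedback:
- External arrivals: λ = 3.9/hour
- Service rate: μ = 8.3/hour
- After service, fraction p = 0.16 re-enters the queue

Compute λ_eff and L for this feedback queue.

Effective arrival rate: λ_eff = λ/(1-p) = 3.9/(1-0.16) = 3.9/0.84 = 4.64286
ρ = λ_eff/μ = 4.64286/8.3 = 0.55938
L = ρ/(1-ρ) = 0.55938/(1-0.55938) = 1.2695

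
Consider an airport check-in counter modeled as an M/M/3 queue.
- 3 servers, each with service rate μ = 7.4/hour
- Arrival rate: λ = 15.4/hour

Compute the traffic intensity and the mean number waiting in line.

Traffic intensity: ρ = λ/(cμ) = 15.4/(3×7.4) = 0.6937
Since ρ = 0.6937 < 1, system is stable.
Offered load a = λ/μ = cρ = 15.4/7.4 = 2.0811
P₀ = [ Σₙ₌₀^2 aⁿ/n! + a^3/(3!(1-ρ)) ]⁻¹
Σ = a^0/0! + a^1/1! + a^2/2! = 1.0000 + 2.0811 + 2.1654 = 5.2465
a^3/(3!(1-ρ)) = 9.0130/(6 × 0.30631) = 4.9041
P₀ = 1/(5.2465 + 4.9041) = 0.09852
Lq = P₀·a^3·ρ / (3!(1-ρ)²) = 0.0985160 × 9.01295 × 0.693694 / (6 × 0.0938236) = 1.0942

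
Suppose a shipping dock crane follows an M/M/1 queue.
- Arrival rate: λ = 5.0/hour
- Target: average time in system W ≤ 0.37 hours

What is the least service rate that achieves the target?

For M/M/1: W = 1/(μ-λ)
Need W ≤ 0.37, so 1/(μ-λ) ≤ 0.37
μ - λ ≥ 1/0.37 = 2.7027
μ ≥ 5.0 + 2.7027 = 7.7027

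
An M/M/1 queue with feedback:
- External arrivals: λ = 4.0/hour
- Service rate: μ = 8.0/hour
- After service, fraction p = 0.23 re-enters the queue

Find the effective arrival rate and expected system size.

Effective arrival rate: λ_eff = λ/(1-p) = 4.0/(1-0.23) = 4.0/0.77 = 5.19481
ρ = λ_eff/μ = 5.19481/8.0 = 0.649351
L = ρ/(1-ρ) = 0.649351/(1-0.649351) = 1.8519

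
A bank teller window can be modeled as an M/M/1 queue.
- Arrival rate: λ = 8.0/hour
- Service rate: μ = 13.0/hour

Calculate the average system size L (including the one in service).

ρ = λ/μ = 8.0/13.0 = 0.6154
For M/M/1: L = λ/(μ-λ)
L = 8.0/(13.0-8.0) = 8.0/5.00
L = 1.6000 transactions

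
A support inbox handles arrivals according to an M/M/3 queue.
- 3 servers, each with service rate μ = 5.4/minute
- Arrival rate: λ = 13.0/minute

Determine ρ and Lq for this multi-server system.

Traffic intensity: ρ = λ/(cμ) = 13.0/(3×5.4) = 0.8025
Since ρ = 0.8025 < 1, system is stable.
Offered load a = λ/μ = cρ = 13.0/5.4 = 2.4074
P₀ = [ Σₙ₌₀^2 aⁿ/n! + a^3/(3!(1-ρ)) ]⁻¹
Σ = a^0/0! + a^1/1! + a^2/2! = 1.0000 + 2.4074 + 2.8978 = 6.3052
a^3/(3!(1-ρ)) = 13.9524/(6 × 0.197531) = 11.7723
P₀ = 1/(6.3052 + 11.7723) = 0.05532
Lq = P₀·a^3·ρ / (3!(1-ρ)²) = 0.055317 × 13.9524 × 0.80247 / (6 × 0.039018) = 2.6456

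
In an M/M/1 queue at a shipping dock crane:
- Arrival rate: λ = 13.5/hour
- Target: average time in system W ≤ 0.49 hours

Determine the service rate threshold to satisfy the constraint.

For M/M/1: W = 1/(μ-λ)
Need W ≤ 0.49, so 1/(μ-λ) ≤ 0.49
μ - λ ≥ 1/0.49 = 2.0408
μ ≥ 13.5 + 2.0408 = 15.5408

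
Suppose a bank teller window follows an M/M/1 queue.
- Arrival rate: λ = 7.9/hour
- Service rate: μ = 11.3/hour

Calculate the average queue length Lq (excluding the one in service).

ρ = λ/μ = 7.9/11.3 = 0.6991
For M/M/1: Lq = λ²/(μ(μ-λ))
Lq = 62.41/(11.3 × 3.40)
Lq = 1.6244 transactions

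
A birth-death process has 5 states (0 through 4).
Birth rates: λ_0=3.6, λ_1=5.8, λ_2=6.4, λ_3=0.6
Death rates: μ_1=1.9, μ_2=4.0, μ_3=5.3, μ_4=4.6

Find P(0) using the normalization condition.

Ratios P(n)/P(0) = (λ₀···λₙ₋₁)/(μ₁···μₙ):
P(1)/P(0) = (3.6)/(1.9) = 1.8947
P(2)/P(0) = (3.6×5.8)/(1.9×4.0) = 2.7474
P(3)/P(0) = (3.6×5.8×6.4)/(1.9×4.0×5.3) = 3.3176
P(4)/P(0) = (3.6×5.8×6.4×0.6)/(1.9×4.0×5.3×4.6) = 0.4327

Normalization: ∑ P(n) = 1
P(0) × (1.0000 + 1.8947 + 2.7474 + 3.3176 + 0.4327) = 1
P(0) × 9.3924 = 1
P(0) = 1/9.3924 = 0.1065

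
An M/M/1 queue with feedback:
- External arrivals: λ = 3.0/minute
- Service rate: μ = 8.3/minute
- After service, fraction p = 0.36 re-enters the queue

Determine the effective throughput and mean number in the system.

Effective arrival rate: λ_eff = λ/(1-p) = 3.0/(1-0.36) = 3.0/0.64 = 4.6875
ρ = λ_eff/μ = 4.6875/8.3 = 0.56476
L = ρ/(1-ρ) = 0.56476/(1-0.56476) = 1.2976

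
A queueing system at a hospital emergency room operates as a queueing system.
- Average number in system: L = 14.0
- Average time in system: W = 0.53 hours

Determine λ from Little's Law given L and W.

Little's Law: L = λW, so λ = L/W
λ = 14.0/0.53 = 26.4151 patients/hour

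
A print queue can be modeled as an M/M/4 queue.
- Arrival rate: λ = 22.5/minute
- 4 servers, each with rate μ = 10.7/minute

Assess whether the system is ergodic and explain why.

Stability requires ρ = λ/(cμ) < 1
ρ = 22.5/(4 × 10.7) = 22.5/42.80 = 0.5257
Since 0.5257 < 1, the system is STABLE.
The servers are busy 52.57% of the time.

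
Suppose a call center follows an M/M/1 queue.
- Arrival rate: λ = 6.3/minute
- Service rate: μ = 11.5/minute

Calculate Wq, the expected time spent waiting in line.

First, compute utilization: ρ = λ/μ = 6.3/11.5 = 0.5478
For M/M/1: Wq = λ/(μ(μ-λ))
Wq = 6.3/(11.5 × (11.5-6.3))
Wq = 6.3/(11.5 × 5.20)
Wq = 0.1054 minutes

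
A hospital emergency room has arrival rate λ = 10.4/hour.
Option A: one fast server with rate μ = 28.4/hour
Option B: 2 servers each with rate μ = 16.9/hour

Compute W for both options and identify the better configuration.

Option A: single server μ = 28.4 (M/M/1)
  ρ_A = 10.4/28.4 = 0.3662
  W_A = 1/(μ-λ) = 1/(28.4-10.4) = 1/18.00 = 0.05556

Option B: 2 servers μ = 16.9 (M/M/2)
  ρ_B = λ/(cμ) = 10.4/(2×16.9) = 0.3077
  Offered load a = λ/μ = cρ = 10.4/16.9 = 0.6154
  P₀ = [ Σₙ₌₀^1 aⁿ/n! + a^2/(2!(1-ρ)) ]⁻¹
  Σ = a^0/0! + a^1/1! = 1.0000 + 0.6154 = 1.6154
  a^2/(2!(1-ρ)) = 0.3787/(2 × 0.6923) = 0.2735
  P₀ = 1/(1.6154 + 0.2735) = 0.5294
  Lq = P₀·a^2·ρ / (2!(1-ρ)²) = 0.5294 × 0.3787 × 0.3077 / (2 × 0.4793) = 0.06435
  Wq_B = Lq/λ = 0.06435/10.4 = 0.006188
  W_B = Wq_B + 1/μ = 0.006188 + 0.05917 = 0.06536

Since W_A = 0.05556 < W_B = 0.06536, Option A (single fast server) has the shorter time in system.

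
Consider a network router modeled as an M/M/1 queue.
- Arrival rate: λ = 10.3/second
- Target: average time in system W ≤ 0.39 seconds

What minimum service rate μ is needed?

For M/M/1: W = 1/(μ-λ)
Need W ≤ 0.39, so 1/(μ-λ) ≤ 0.39
μ - λ ≥ 1/0.39 = 2.5641
μ ≥ 10.3 + 2.5641 = 12.8641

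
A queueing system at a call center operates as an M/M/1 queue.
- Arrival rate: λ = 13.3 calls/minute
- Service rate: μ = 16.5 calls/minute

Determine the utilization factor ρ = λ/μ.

Server utilization: ρ = λ/μ
ρ = 13.3/16.5 = 0.8061
The server is busy 80.61% of the time.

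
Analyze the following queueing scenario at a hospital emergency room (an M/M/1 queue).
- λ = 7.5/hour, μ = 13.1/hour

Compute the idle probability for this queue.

ρ = λ/μ = 7.5/13.1 = 0.5725
P(0) = 1 - ρ = 1 - 0.5725 = 0.4275
The server is idle 42.75% of the time.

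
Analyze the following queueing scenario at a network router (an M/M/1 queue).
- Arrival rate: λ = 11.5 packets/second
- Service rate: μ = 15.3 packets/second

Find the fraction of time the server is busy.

Server utilization: ρ = λ/μ
ρ = 11.5/15.3 = 0.7516
The server is busy 75.16% of the time.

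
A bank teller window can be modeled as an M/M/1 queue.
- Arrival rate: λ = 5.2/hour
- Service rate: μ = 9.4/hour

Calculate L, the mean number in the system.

ρ = λ/μ = 5.2/9.4 = 0.5532
For M/M/1: L = λ/(μ-λ)
L = 5.2/(9.4-5.2) = 5.2/4.20
L = 1.2381 transactions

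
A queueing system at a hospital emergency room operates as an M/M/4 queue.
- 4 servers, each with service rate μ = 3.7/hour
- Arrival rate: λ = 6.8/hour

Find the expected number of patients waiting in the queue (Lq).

Traffic intensity: ρ = λ/(cμ) = 6.8/(4×3.7) = 0.4595
Since ρ = 0.4595 < 1, system is stable.
Offered load a = λ/μ = cρ = 6.8/3.7 = 1.8378
P₀ = [ Σₙ₌₀^3 aⁿ/n! + a^4/(4!(1-ρ)) ]⁻¹
Σ = a^0/0! + a^1/1! + a^2/2! + a^3/3! = 1.000000 + 1.837838 + 1.688824 + 1.034595 = 5.5613
a^4/(4!(1-ρ)) = 11.4085/(24 × 0.54054) = 0.8794
P₀ = 1/(5.5613 + 0.8794) = 0.1553
Lq = P₀·a^4·ρ / (4!(1-ρ)²) = 0.1553 × 11.4085 × 0.4595 / (24 × 0.2922) = 0.1161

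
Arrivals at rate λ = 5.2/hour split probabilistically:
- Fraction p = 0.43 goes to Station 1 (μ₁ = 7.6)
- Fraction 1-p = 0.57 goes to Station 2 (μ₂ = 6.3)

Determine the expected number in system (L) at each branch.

Effective rates: λ₁ = 5.2×0.43 = 2.236, λ₂ = 5.2×0.57 = 2.964
Station 1: ρ₁ = 2.236/7.6 = 0.29421, L₁ = ρ₁/(1-ρ₁) = 0.29421/(1-0.29421) = 0.4169
Station 2: ρ₂ = 2.964/6.3 = 0.47048, L₂ = ρ₂/(1-ρ₂) = 0.47048/(1-0.47048) = 0.8885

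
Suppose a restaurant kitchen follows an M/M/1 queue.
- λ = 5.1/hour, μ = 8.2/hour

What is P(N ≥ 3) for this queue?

ρ = λ/μ = 5.1/8.2 = 0.6220
P(N ≥ n) = ρⁿ
P(N ≥ 3) = 0.6220^3
P(N ≥ 3) = 0.2406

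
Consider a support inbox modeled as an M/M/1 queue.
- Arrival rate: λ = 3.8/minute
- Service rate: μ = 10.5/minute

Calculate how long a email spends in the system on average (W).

First, compute utilization: ρ = λ/μ = 3.8/10.5 = 0.3619
For M/M/1: W = 1/(μ-λ)
W = 1/(10.5-3.8) = 1/6.70
W = 0.1493 minutes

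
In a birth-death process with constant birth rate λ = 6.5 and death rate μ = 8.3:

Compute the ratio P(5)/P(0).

For constant rates: P(n)/P(0) = (λ/μ)^n
P(5)/P(0) = (6.5/8.3)^5 = 0.78313^5 = 0.2946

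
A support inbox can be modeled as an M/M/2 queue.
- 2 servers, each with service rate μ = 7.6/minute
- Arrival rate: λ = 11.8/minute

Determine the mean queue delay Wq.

Traffic intensity: ρ = λ/(cμ) = 11.8/(2×7.6) = 0.7763
Since ρ = 0.7763 < 1, system is stable.
Offered load a = λ/μ = cρ = 11.8/7.6 = 1.5526
P₀ = [ Σₙ₌₀^1 aⁿ/n! + a^2/(2!(1-ρ)) ]⁻¹
Σ = a^0/0! + a^1/1! = 1.0000 + 1.5526 = 2.5526
a^2/(2!(1-ρ)) = 2.41066/(2 × 0.223684) = 5.3885
P₀ = 1/(2.5526 + 5.3885) = 0.1259
Lq = P₀·a^2·ρ / (2!(1-ρ)²) = 0.125926 × 2.41066 × 0.776316 / (2 × 0.0500346) = 2.3550
Wq = Lq/λ = 2.3550/11.8 = 0.1996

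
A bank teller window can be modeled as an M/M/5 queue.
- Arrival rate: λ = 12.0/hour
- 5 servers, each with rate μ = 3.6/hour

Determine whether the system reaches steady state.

Stability requires ρ = λ/(cμ) < 1
ρ = 12.0/(5 × 3.6) = 12.0/18.00 = 0.6667
Since 0.6667 < 1, the system is STABLE.
The servers are busy 66.67% of the time.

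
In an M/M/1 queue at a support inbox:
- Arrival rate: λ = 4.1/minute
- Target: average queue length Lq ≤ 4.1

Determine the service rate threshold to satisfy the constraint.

For M/M/1: Lq = λ²/(μ(μ-λ))
Need Lq ≤ 4.1, i.e. μ(μ-λ) ≥ λ²/4.1
μ² - 4.1μ - 16.81/4.1 ≥ 0  →  μ² - 4.1μ - 4.1000 ≥ 0
Quadratic formula (positive root): μ = [λ + √(λ² + 4×4.1000)]/2
Discriminant: 16.81 + 4×4.1000 = 33.2100, √33.2100 = 5.7628
μ ≥ (4.1 + 5.7628)/2 = 4.9314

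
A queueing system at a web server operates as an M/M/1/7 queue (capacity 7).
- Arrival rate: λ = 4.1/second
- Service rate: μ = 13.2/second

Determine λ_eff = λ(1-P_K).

ρ = λ/μ = 4.1/13.2 = 0.310606
P₀ = (1-ρ)/(1-ρ^(K+1)) = (1-0.310606)/(1-0.310606^8) = 0.6894/0.9999 = 0.6895
P_K = P₀×ρ^K = 0.6895 × 0.310606^7 = 0.6895 × 0.0002789 = 0.0001923
λ_eff = λ(1-P_K) = 4.1 × (1 - 0.0001923) = 4.1 × 0.9998 = 4.0992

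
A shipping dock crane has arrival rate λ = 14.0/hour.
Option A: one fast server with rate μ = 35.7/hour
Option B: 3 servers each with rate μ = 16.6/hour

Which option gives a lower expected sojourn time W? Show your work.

Option A: single server μ = 35.7 (M/M/1)
  ρ_A = 14.0/35.7 = 0.3922
  W_A = 1/(μ-λ) = 1/(35.7-14.0) = 1/21.70 = 0.04608

Option B: 3 servers μ = 16.6 (M/M/3)
  ρ_B = λ/(cμ) = 14.0/(3×16.6) = 0.2811
  Offered load a = λ/μ = cρ = 14.0/16.6 = 0.8434
  P₀ = [ Σₙ₌₀^2 aⁿ/n! + a^3/(3!(1-ρ)) ]⁻¹
  Σ = a^0/0! + a^1/1! + a^2/2! = 1.0000 + 0.8434 + 0.3556 = 2.1990
  a^3/(3!(1-ρ)) = 0.5999/(6 × 0.7189) = 0.1391
  P₀ = 1/(2.1990 + 0.1391) = 0.4277
  Lq = P₀·a^3·ρ / (3!(1-ρ)²) = 0.4277 × 0.5999 × 0.2811 / (6 × 0.5168) = 0.02326
  Wq_B = Lq/λ = 0.023262/14.0 = 0.001662
  W_B = Wq_B + 1/μ = 0.001662 + 0.06024 = 0.06190

Since W_A = 0.04608 < W_B = 0.06190, Option A (single fast server) has the shorter time in system.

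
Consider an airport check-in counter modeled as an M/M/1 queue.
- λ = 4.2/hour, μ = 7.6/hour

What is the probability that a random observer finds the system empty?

ρ = λ/μ = 4.2/7.6 = 0.5526
P(0) = 1 - ρ = 1 - 0.5526 = 0.4474
The server is idle 44.74% of the time.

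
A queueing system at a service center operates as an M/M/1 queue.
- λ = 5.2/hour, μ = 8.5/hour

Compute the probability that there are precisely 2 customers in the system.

ρ = λ/μ = 5.2/8.5 = 0.6118
P(n) = (1-ρ)ρⁿ
P(2) = (1-0.6118) × 0.6118^2
P(2) = 0.3882 × 0.3743
P(2) = 0.1453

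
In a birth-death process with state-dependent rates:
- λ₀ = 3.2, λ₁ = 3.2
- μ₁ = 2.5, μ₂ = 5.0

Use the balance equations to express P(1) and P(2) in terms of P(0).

Balance equations:
State 0: λ₀P₀ = μ₁P₁ → P₁ = (λ₀/μ₁)P₀ = (3.2/2.5)P₀ = 1.2800P₀
State 1: P₂ = (λ₀λ₁)/(μ₁μ₂)P₀ = (3.2×3.2)/(2.5×5.0)P₀ = 0.8192P₀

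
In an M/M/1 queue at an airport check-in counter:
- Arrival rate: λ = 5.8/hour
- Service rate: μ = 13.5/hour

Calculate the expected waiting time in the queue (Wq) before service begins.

First, compute utilization: ρ = λ/μ = 5.8/13.5 = 0.4296
For M/M/1: Wq = λ/(μ(μ-λ))
Wq = 5.8/(13.5 × (13.5-5.8))
Wq = 5.8/(13.5 × 7.70)
Wq = 0.05580 hours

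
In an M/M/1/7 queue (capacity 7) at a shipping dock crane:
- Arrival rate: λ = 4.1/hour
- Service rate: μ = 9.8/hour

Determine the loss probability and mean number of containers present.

ρ = λ/μ = 4.1/9.8 = 0.41837
P₀ = (1-ρ)/(1-ρ^(K+1)) = (1-0.41837)/(1-0.41837^8) = 0.58163/0.99906 = 0.5822
P_K = P₀×ρ^K = 0.5822 × 0.41837^7 = 0.5822 × 0.002243 = 0.001306
Blocking probability P_7 = 0.001306 (0.13%)
L = ρ[1 - (K+1)ρ^K + Kρ^(K+1)] / [(1-ρ)(1-ρ^(K+1))]
L = 0.41837 × (1 - 8×0.002243 + 7×0.0009386) / ((1 - 0.41837) × (1 - 0.0009386)) = 0.7118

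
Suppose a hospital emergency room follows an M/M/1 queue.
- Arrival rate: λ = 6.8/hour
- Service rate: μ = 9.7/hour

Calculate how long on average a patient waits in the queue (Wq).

First, compute utilization: ρ = λ/μ = 6.8/9.7 = 0.7010
For M/M/1: Wq = λ/(μ(μ-λ))
Wq = 6.8/(9.7 × (9.7-6.8))
Wq = 6.8/(9.7 × 2.90)
Wq = 0.2417 hours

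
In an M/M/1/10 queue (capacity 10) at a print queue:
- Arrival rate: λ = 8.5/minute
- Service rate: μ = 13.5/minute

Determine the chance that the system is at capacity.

ρ = λ/μ = 8.5/13.5 = 0.62963
P₀ = (1-ρ)/(1-ρ^(K+1)) = (1-0.62963)/(1-0.62963^11) = 0.3704/0.9938 = 0.3727
P_K = P₀×ρ^K = 0.3727 × 0.62963^10 = 0.3727 × 0.009792 = 0.003649
Blocking probability = 0.36%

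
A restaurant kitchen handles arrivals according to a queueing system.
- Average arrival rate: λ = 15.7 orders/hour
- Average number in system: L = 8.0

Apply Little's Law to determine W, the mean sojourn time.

Little's Law: L = λW, so W = L/λ
W = 8.0/15.7 = 0.5096 hours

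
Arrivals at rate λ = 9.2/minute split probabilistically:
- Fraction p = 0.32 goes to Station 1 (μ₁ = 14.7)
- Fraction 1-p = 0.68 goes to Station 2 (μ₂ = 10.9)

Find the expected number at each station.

Effective rates: λ₁ = 9.2×0.32 = 2.944, λ₂ = 9.2×0.68 = 6.256
Station 1: ρ₁ = 2.944/14.7 = 0.20027, L₁ = ρ₁/(1-ρ₁) = 0.20027/(1-0.20027) = 0.2504
Station 2: ρ₂ = 6.256/10.9 = 0.57394, L₂ = ρ₂/(1-ρ₂) = 0.57394/(1-0.57394) = 1.3471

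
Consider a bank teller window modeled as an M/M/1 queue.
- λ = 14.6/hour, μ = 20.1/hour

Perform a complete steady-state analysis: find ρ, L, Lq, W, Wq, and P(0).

Step 1: ρ = λ/μ = 14.6/20.1 = 0.7264
Step 2: L = λ/(μ-λ) = 14.6/5.50 = 2.6545
Step 3: Lq = λ²/(μ(μ-λ)) = 213.16/(20.1×5.50) = 1.9282
Step 4: W = 1/(μ-λ) = 1/5.50 = 0.181818
Step 5: Wq = λ/(μ(μ-λ)) = 14.6/(20.1×5.50) = 0.1321
Step 6: P(0) = 1-ρ = 0.2736
Verify: L = λW = 14.6×0.181818 = 2.6545 ✔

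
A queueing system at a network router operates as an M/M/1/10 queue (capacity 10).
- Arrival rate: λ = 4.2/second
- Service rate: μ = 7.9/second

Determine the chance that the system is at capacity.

ρ = λ/μ = 4.2/7.9 = 0.531646
P₀ = (1-ρ)/(1-ρ^(K+1)) = (1-0.531646)/(1-0.531646^11) = 0.46835/0.99904 = 0.4688
P_K = P₀×ρ^K = 0.4688 × 0.531646^10 = 0.4688 × 0.001804 = 0.0008457
Blocking probability = 0.08457%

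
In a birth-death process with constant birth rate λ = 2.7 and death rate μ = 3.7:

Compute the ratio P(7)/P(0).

For constant rates: P(n)/P(0) = (λ/μ)^n
P(7)/P(0) = (2.7/3.7)^7 = 0.7297^7 = 0.1102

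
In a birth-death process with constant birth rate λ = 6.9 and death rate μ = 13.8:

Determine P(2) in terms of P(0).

For constant rates: P(n)/P(0) = (λ/μ)^n
P(2)/P(0) = (6.9/13.8)^2 = 0.5000^2 = 0.2500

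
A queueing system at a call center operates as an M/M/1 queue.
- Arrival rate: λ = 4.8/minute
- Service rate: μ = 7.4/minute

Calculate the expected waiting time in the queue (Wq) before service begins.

First, compute utilization: ρ = λ/μ = 4.8/7.4 = 0.6486
For M/M/1: Wq = λ/(μ(μ-λ))
Wq = 4.8/(7.4 × (7.4-4.8))
Wq = 4.8/(7.4 × 2.60)
Wq = 0.2495 minutes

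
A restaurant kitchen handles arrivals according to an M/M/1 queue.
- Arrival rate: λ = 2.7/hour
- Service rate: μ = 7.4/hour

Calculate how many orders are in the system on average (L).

ρ = λ/μ = 2.7/7.4 = 0.3649
For M/M/1: L = λ/(μ-λ)
L = 2.7/(7.4-2.7) = 2.7/4.70
L = 0.5745 orders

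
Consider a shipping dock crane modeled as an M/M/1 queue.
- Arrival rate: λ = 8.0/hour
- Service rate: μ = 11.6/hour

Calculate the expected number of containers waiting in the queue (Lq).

ρ = λ/μ = 8.0/11.6 = 0.6897
For M/M/1: Lq = λ²/(μ(μ-λ))
Lq = 64.00/(11.6 × 3.60)
Lq = 1.5326 containers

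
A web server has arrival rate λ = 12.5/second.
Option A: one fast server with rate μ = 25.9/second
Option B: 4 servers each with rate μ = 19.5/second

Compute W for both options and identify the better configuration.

Option A: single server μ = 25.9 (M/M/1)
  ρ_A = 12.5/25.9 = 0.4826
  W_A = 1/(μ-λ) = 1/(25.9-12.5) = 1/13.40 = 0.07463

Option B: 4 servers μ = 19.5 (M/M/4)
  ρ_B = λ/(cμ) = 12.5/(4×19.5) = 0.1603
  Offered load a = λ/μ = cρ = 12.5/19.5 = 0.6410
  P₀ = [ Σₙ₌₀^3 aⁿ/n! + a^4/(4!(1-ρ)) ]⁻¹
  Σ = a^0/0! + a^1/1! + a^2/2! + a^3/3! = 1.0000 + 0.6410 + 0.2055 + 0.04390 = 1.8904
  a^4/(4!(1-ρ)) = 0.16885/(24 × 0.83974) = 0.008378
  P₀ = 1/(1.8904 + 0.008378) = 0.5267
  Lq = P₀·a^4·ρ / (4!(1-ρ)²) = 0.52666 × 0.16885 × 0.16026 / (24 × 0.70517) = 0.0008421
  Wq_B = Lq/λ = 0.00084206/12.5 = 0.00006736
  W_B = Wq_B + 1/μ = 0.00006736 + 0.05128 = 0.05135

Since W_B = 0.05135 < W_A = 0.07463, Option B (multiple servers) has the shorter time in system.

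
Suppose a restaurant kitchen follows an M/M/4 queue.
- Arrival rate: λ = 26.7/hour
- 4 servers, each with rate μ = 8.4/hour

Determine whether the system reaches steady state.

Stability requires ρ = λ/(cμ) < 1
ρ = 26.7/(4 × 8.4) = 26.7/33.60 = 0.7946
Since 0.7946 < 1, the system is STABLE.
The servers are busy 79.46% of the time.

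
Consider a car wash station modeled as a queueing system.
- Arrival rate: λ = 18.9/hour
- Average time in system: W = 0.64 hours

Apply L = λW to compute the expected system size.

Little's Law: L = λW
L = 18.9 × 0.64 = 12.0960 cars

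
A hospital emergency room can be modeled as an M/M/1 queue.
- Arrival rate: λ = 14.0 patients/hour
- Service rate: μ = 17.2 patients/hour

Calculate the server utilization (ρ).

Server utilization: ρ = λ/μ
ρ = 14.0/17.2 = 0.8140
The server is busy 81.40% of the time.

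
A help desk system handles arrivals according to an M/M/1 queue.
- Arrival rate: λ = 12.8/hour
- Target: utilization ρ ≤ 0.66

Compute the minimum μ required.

ρ = λ/μ, so μ = λ/ρ
μ ≥ 12.8/0.66 = 19.3939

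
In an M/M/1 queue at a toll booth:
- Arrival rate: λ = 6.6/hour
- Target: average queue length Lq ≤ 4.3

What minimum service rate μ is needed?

For M/M/1: Lq = λ²/(μ(μ-λ))
Need Lq ≤ 4.3, i.e. μ(μ-λ) ≥ λ²/4.3
μ² - 6.6μ - 43.56/4.3 ≥ 0  →  μ² - 6.6μ - 10.13023 ≥ 0
Quadratic formula (positive root): μ = [λ + √(λ² + 4×10.13023)]/2
Discriminant: 43.56 + 4×10.13023 = 84.0809, √84.0809 = 9.1696
μ ≥ (6.6 + 9.1696)/2 = 7.8848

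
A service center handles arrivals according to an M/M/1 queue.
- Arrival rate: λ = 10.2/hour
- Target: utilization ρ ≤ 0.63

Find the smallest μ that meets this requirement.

ρ = λ/μ, so μ = λ/ρ
μ ≥ 10.2/0.63 = 16.1905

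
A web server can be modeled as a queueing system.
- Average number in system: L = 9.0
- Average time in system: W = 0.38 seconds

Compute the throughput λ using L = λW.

Little's Law: L = λW, so λ = L/W
λ = 9.0/0.38 = 23.6842 requests/second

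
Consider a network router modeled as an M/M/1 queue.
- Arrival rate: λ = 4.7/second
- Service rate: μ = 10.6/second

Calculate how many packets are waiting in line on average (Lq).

ρ = λ/μ = 4.7/10.6 = 0.4434
For M/M/1: Lq = λ²/(μ(μ-λ))
Lq = 22.09/(10.6 × 5.90)
Lq = 0.3532 packets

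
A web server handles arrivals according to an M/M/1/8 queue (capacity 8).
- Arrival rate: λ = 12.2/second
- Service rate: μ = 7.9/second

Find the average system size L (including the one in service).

ρ = λ/μ = 12.2/7.9 = 1.5443
P₀ = (1-ρ)/(1-ρ^(K+1)) = (1-1.5443)/(1-1.5443^9) = -0.5443/-48.9557 = 0.01112
P_K = P₀×ρ^K = 0.01112 × 1.5443^8 = 0.01112 × 32.3484 = 0.3597
L = ρ[1 - (K+1)ρ^K + Kρ^(K+1)] / [(1-ρ)(1-ρ^(K+1))]
L = 1.5443 × (1 - 9×32.3484 + 8×49.9557) / ((1 - 1.5443) × (1 - 49.9557)) = 6.3466 requests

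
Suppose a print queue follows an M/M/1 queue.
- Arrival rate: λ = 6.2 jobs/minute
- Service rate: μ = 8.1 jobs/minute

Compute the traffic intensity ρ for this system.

Server utilization: ρ = λ/μ
ρ = 6.2/8.1 = 0.7654
The server is busy 76.54% of the time.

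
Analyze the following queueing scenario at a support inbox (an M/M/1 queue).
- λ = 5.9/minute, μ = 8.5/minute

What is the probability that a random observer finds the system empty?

ρ = λ/μ = 5.9/8.5 = 0.6941
P(0) = 1 - ρ = 1 - 0.6941 = 0.3059
The server is idle 30.59% of the time.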